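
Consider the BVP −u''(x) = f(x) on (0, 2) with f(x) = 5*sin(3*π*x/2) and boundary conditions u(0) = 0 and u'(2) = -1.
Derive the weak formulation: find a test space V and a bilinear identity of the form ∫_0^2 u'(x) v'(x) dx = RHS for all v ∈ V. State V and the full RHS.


V = {v ∈ H^1(0, 2) : v(0) = 0} (test functions vanish at x = 0 where u is specified); weak form: ∫_0^2 u'v' dx = ∫_0^2 (5*sin(3*π*x/2)) v dx − v(2) for all v ∈ V.

Multiply both sides by a test function v and integrate from 0 to 2:
  ∫_0^2 −u''(x) v(x) dx = ∫_0^2 f(x) v(x) dx.
Integrate the LHS by parts once:
  ∫_0^2 −u'' v dx = −[u'(x) v(x)]_0^2 + ∫_0^2 u'(x) v'(x) dx.
Thus ∫_0^2 u'(x) v'(x) dx = ∫_0^2 f(x) v(x) dx + [u'(x) v(x)]_0^2.
Choose V so that boundary terms are either known or forced to vanish.
Mixed BC: u(0) = 0 (Dirichlet) and u'(2) = -1 (Neumann). Define V = {v ∈ H^1(0, 2) : v(0) = 0}. Then [u' v]_0^2 = u'(2)·v(2) − u'(0)·0 = − v(2).
Weak formulation: find u (satisfying any essential BC) such that ∫_0^2 u'(x) v'(x) dx = ∫_0^2 f v dx − v(2) for all v ∈ V (Dirichlet at 0 absorbed into V; Neumann datum at x = 2 contributes the boundary term).
Substituting f(x) = 5*sin(3*π*x/2), the right-hand side is ∫_0^2 (5*sin(3*π*x/2)) v dx − v(2).


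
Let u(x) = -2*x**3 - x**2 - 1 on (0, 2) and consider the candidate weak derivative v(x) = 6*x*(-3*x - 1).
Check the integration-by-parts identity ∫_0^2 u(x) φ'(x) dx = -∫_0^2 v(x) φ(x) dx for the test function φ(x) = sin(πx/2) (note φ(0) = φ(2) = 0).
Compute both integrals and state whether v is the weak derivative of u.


LHS = -192/π^3 + 56/π, RHS = -576/π^3 + 168/π. No, v is not the weak derivative of u.

u(x) = -2*x**3 - x**2 - 1, classical derivative u'(x) = -6*x**2 - 2*x.
φ(x) = sin(πx/2), so φ'(x) = π*cos(π*x/2)/2.
Note φ(0) = φ(2) = 0, so the boundary term u·φ vanishes.
LHS = ∫_0^2 u(x) φ'(x) dx = ∫_0^2 (-π*x^3*cos(π*x/2) - π*x^2*cos(π*x/2)/2 - π*cos(π*x/2)/2) dx. Term by term:
  ∫_0^2 -π*cos(π*x/2)/2 dx = 0;  ∫_0^2 -π*x^3*cos(π*x/2) dx = -192/π^3 + 48/π;  ∫_0^2 -π*x^2*cos(π*x/2)/2 dx = 8/π.
Sum: 0 + -192/π^3 + 48/π + 8/π = -192/π^3 + 56/π.
So LHS = -192/π^3 + 56/π.
∫_0^2 v(x) φ(x) dx = ∫_0^2 (-18*x^2*sin(π*x/2) - 6*x*sin(π*x/2)) dx. Term by term:
  ∫_0^2 -18*x^2*sin(π*x/2) dx = -144/π + 576/π^3;  ∫_0^2 -6*x*sin(π*x/2) dx = -24/π.
Sum: -144/π + 576/π^3 − 24/π = -168/π + 576/π^3.
So RHS = -∫_0^2 v(x) φ(x) dx = -576/π^3 + 168/π.
LHS − RHS = -112/π + 384/π^3 ≠ 0, so the identity fails.
(For a valid weak derivative the identity must hold for EVERY test function, in particular this one. The failure shows v is NOT the weak derivative of u.)
Correct weak derivative would be u'(x) = -6*x**2 - 2*x.


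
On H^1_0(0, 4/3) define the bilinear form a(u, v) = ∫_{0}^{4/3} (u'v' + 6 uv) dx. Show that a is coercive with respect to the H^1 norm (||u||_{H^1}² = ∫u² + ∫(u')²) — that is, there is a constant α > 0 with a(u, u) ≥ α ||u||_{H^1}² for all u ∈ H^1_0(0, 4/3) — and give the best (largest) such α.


α = 1

Coercivity of a(·,·) on H^1_0(0, 4/3) means a(u, u) ≥ α ||u||_{H^1}² for every u ∈ H^1_0.
The interval has length L = 4/3, and Poincaré/coercivity depend only on L. Here a(u, u) = ∫(u')² + (6)·∫u².
Here c = 6 ≥ 1, so a(u,u) = ∫(u')² + c∫u² ≥ ∫(u')² + ∫u² = ||u||_{H^1}², i.e. α = 1 works. No larger α is possible: a(u,u) ≥ α||u||_{H^1}² means (1−α)∫(u')² ≥ (α−c)∫u², and for the modes u_n = sin(nπ(x−x₀)/L) (x₀ the left endpoint) one has ∫u_n²/∫(u_n')² = (L/(nπ))² → 0, so a(u_n,u_n)/||u_n||_{H^1}² → 1. Hence the optimal constant is α = 1.
Therefore α = 1.


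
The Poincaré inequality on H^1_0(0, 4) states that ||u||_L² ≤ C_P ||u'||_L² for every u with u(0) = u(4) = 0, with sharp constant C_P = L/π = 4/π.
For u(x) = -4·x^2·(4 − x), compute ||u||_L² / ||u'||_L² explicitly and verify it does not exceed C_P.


||u||_L² / ||u'||_L² = 2*sqrt(14)/7 < C_P = 4/π.

u(x) = -4·x^2·(4 − x), so u'(x) = 4*x*(3*x - 8).
u(x) = -4·x^2·(4 − x) vanishes at x = 0 and x = 4, so u ∈ H^1_0(0, 4). Differentiate via the product rule and integrate the resulting polynomials term by term.
  ∫_0^4 u² dx = ∫_0^4 (16*x^6 - 128*x^5 + 256*x^4) dx. Term by term:
    ∫_0^4 16*x^6 dx = 262144/7;  ∫_0^4 -128*x^5 dx = -262144/3;  ∫_0^4 256*x^4 dx = 262144/5.
  Sum: 262144/7 − 262144/3 + 262144/5 = 262144/105.
  ∫_0^4 (u')² dx = ∫_0^4 (144*x^4 - 768*x^3 + 1024*x^2) dx. Term by term:
    ∫_0^4 144*x^4 dx = 147456/5;  ∫_0^4 -768*x^3 dx = -49152;  ∫_0^4 1024*x^2 dx = 65536/3.
  Sum: 147456/5 − 49152 + 65536/3 = 32768/15.
∫_0^4 u² dx = 262144/105, so ||u||_L² = 512*sqrt(105)/105.
∫_0^4 (u')² dx = 32768/15, so ||u'||_L² = 128*sqrt(30)/15.
Ratio ||u||_L² / ||u'||_L² = 2*sqrt(14)/7.
Sharp Poincaré constant on H^1_0(0, 4) is C_P = L/π = 4/π, achieved by sin(π/4·x).
A polynomial bump cannot attain the sharp Poincaré constant (only the first sine eigenfunction does), so the ratio is strictly less than C_P, consistent with ||u||_L² ≤ C_P ||u'||_L².


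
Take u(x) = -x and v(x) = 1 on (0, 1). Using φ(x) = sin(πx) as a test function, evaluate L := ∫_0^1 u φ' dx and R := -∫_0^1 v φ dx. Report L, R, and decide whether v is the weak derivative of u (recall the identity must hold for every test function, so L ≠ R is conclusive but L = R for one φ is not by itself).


LHS = 2/π, RHS = -2/π. No, v is not the weak derivative of u.

u(x) = -x, classical derivative u'(x) = -1.
φ(x) = sin(πx), so φ'(x) = π*cos(π*x).
Note φ(0) = φ(1) = 0, so the boundary term u·φ vanishes.
LHS = ∫_0^1 u(x) φ'(x) dx = ∫_0^1 (-π*x*cos(π*x)) dx. Term by term:
  ∫_0^1 -π*x*cos(π*x) dx = 2/π.
So LHS = 2/π.
∫_0^1 v(x) φ(x) dx = ∫_0^1 (sin(π*x)) dx. Term by term:
  ∫_0^1 sin(π*x) dx = 2/π.
So RHS = -∫_0^1 v(x) φ(x) dx = -2/π.
LHS − RHS = 4/π ≠ 0, so the identity fails.
(For a valid weak derivative the identity must hold for EVERY test function, in particular this one. The failure shows v is NOT the weak derivative of u.)
Correct weak derivative would be u'(x) = -1.


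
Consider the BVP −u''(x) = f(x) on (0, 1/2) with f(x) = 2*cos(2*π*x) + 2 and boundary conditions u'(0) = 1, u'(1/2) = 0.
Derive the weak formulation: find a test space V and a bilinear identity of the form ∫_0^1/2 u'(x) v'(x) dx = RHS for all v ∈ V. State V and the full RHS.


V = H^1(0, 1/2) (v unrestricted at boundary; u is determined up to an additive constant); weak form: ∫_0^1/2 u'v' dx = ∫_0^1/2 (2*cos(2*π*x) + 2) v dx − v(0) for all v ∈ V.

Multiply both sides by a test function v and integrate from 0 to 1/2:
  ∫_0^1/2 −u''(x) v(x) dx = ∫_0^1/2 f(x) v(x) dx.
Integrate the LHS by parts once:
  ∫_0^1/2 −u'' v dx = −[u'(x) v(x)]_0^1/2 + ∫_0^1/2 u'(x) v'(x) dx.
Thus ∫_0^1/2 u'(x) v'(x) dx = ∫_0^1/2 f(x) v(x) dx + [u'(x) v(x)]_0^1/2.
Choose V so that boundary terms are either known or forced to vanish.
u has inhomogeneous Neumann u'(0) = 1, u'(1/2) = 0. [u' v]_0^1/2 = (0)·v(1/2) − (1)·v(0) = − v(0). Take V = H^1(0, 1/2); boundary term becomes part of RHS.
Weak formulation: find u (satisfying any essential BC) such that ∫_0^1/2 u'(x) v'(x) dx = ∫_0^1/2 f v dx − v(0) for all v ∈ V (Neumann data are natural BCs: they enter the RHS as boundary terms).
Substituting f(x) = 2*cos(2*π*x) + 2, the right-hand side is ∫_0^1/2 (2*cos(2*π*x) + 2) v dx − v(0).
Compatibility check (pure Neumann): taking v ≡ 1 ∈ V gives 0 = ∫_0^1/2 f dx + (0) − (1), i.e. ∫_0^1/2 f dx must equal u'(0) − u'(1/2) = 1. Indeed ∫_0^1/2 (2*cos(2*π*x) + 2) dx = 1, so the data are compatible. The solution is then unique only up to an additive constant (fix it e.g. by requiring ∫_0^1/2 u dx = 0).


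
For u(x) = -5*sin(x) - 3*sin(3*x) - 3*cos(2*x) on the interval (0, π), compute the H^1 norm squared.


||u||_{H^1(0,π)}^2 = 8 + 185*π/2

u'(x) = 6*sin(2*x) - 5*cos(x) - 9*cos(3*x).
Expand u² and (u')² and integrate term by term on (0, π), using: for integers n ≥ 1, ∫_0^π sin²(nx) dx = ∫_0^π cos²(nx) dx = π/2; for n ≠ n', ∫_0^π sin(nx)sin(n'x) dx = ∫_0^π cos(nx)cos(n'x) dx = 0; and by product-to-sum, ∫_0^π sin(nx)cos(n'x) dx = ½∫_0^π [sin((n+n')x) + sin((n−n')x)] dx, which is 0 when n+n' is even and 2n/(n²−n'²) when n+n' is odd (it need not vanish on (0, π)).
  u² squared terms: (-5)²·∫sin(x)² dx = 25·π/2 = 25*π/2;  (-3)²·∫cos(2x)² dx = 9·π/2 = 9*π/2;  (-3)²·∫sin(3x)² dx = 9·π/2 = 9*π/2.
  u² cross terms: 2·(-5)·(-3)·∫sin(x)·cos(2x) dx = 30·(-2/3) = -20;  2·(-5)·(-3)·∫sin(x)·sin(3x) dx = 30·(0) = 0;  2·(-3)·(-3)·∫cos(2x)·sin(3x) dx = 18·(6/5) = 108/5.
  So ∫_0^π u² dx = 25*π/2 + 9*π/2 + 9*π/2 − 20 + 0 + 108/5 = 8/5 + 43*π/2.
  (u')² squared terms: (-9)²·∫cos(3x)² dx = 81·π/2 = 81*π/2;  (-5)²·∫cos(x)² dx = 25·π/2 = 25*π/2;  (6)²·∫sin(2x)² dx = 36·π/2 = 18*π.
  (u')² cross terms: 2·(-9)·(-5)·∫cos(3x)·cos(x) dx = 90·(0) = 0;  2·(-9)·(6)·∫cos(3x)·sin(2x) dx = -108·(-4/5) = 432/5;  2·(-5)·(6)·∫cos(x)·sin(2x) dx = -60·(4/3) = -80.
  So ∫_0^π (u')² dx = 81*π/2 + 25*π/2 + 18*π + 0 + 432/5 − 80 = 32/5 + 71*π.
||u||_{H^1}^2 = (8/5 + 43*π/2) + (32/5 + 71*π) = 8 + 185*π/2.


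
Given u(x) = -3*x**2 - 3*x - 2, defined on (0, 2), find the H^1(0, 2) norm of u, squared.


||u||_{H^1}^2 = 2018/5

The H^1 norm (squared) on an interval (0, L) is
  ||u||_{H^1}^2 = ∫_0^L u(x)^2 dx + ∫_0^L u'(x)^2 dx.
Compute u'(x) = -6*x - 3.
Then u(x)^2 = 9*x**4 + 18*x**3 + 21*x**2 + 12*x + 4 and u'(x)^2 = 36*x**2 + 36*x + 9.
Integrate each monomial from 0 to 2 using ∫_0^2 c·x^n dx = c·2^(n+1)/(n+1):
  ∫_0^2 u(x)^2 dx = ∫_0^2 (9*x^4 + 18*x^3 + 21*x^2 + 12*x + 4) dx. Term by term:
    ∫_0^2 9*x^4 dx = 288/5;  ∫_0^2 18*x^3 dx = 72;  ∫_0^2 21*x^2 dx = 56;
    ∫_0^2 12*x dx = 24;  ∫_0^2 4 dx = 8.
  Sum: 288/5 + 72 + 56 + 24 + 8 = 1088/5.
  ∫_0^2 u'(x)^2 dx = ∫_0^2 (36*x^2 + 36*x + 9) dx. Term by term:
    ∫_0^2 36*x^2 dx = 96;  ∫_0^2 36*x dx = 72;  ∫_0^2 9 dx = 18.
  Sum: 96 + 72 + 18 = 186.
Adding: ||u||_{H^1}^2 = 1088/5 + 186 = 2018/5.


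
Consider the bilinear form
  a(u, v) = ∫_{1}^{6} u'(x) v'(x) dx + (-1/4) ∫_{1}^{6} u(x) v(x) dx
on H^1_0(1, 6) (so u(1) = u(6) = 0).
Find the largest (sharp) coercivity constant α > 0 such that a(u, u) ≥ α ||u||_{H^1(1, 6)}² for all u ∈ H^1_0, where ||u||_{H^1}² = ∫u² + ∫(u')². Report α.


α = (-25/4 + π^2)/(π^2 + 25)

Coercivity of a(·,·) on H^1_0(1, 6) means a(u, u) ≥ α ||u||_{H^1}² for every u ∈ H^1_0.
The interval has length L = 5, and Poincaré/coercivity depend only on L. Here a(u, u) = ∫(u')² + (-1/4)·∫u².
Here c = -1/4 < 0 with |c| < (π/L)² = π^2/25, so coercivity still holds. The condition a(u,u) ≥ α||u||_{H^1}² reads (1−α)∫(u')² ≥ (α−c)∫u². Any admissible α is ≤ 1 (rapidly oscillating u have ∫u²/∫(u')² → 0), and α = 1 would force 0 ≥ (1−c)∫u², impossible since c < 1; so 1−α > 0. By the sharp Poincaré inequality on H^1_0 of an interval of length L, ∫(u')² ≥ (π/L)²∫u² with equality for the first sine mode sin(π(x−x₀)/L) (x₀ the left endpoint), so the inequality holds for all u iff (1−α)(π/L)² ≥ α − c, i.e. α ≤ ((π/L)² + c)/((π/L)² + 1) = (1 + c(L/π)²)/(1 + (L/π)²). (Direct route, valid since c ≤ 0: Poincaré gives c∫u² ≥ c(L/π)²∫(u')², so a(u,u) ≥ (1 + c(L/π)²)∫(u')², while ||u||_{H^1}² ≤ (1 + (L/π)²)∫(u')²; dividing yields the same α.) With (π/L)² = π^2/25 and c = -1/4, the largest admissible constant is α = ((π/L)² + c)/((π/L)² + 1).
Simplifying, α = (-25/4 + π^2)/(π^2 + 25).


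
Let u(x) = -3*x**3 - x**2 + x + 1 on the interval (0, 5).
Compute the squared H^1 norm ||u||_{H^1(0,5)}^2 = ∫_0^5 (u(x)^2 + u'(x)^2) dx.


||u||_{H^1}^2 = 1171145/7

The H^1 norm (squared) on an interval (0, L) is
  ||u||_{H^1}^2 = ∫_0^L u(x)^2 dx + ∫_0^L u'(x)^2 dx.
Compute u'(x) = -9*x**2 - 2*x + 1.
Then u(x)^2 = 9*x**6 + 6*x**5 - 5*x**4 - 8*x**3 - x**2 + 2*x + 1 and u'(x)^2 = 81*x**4 + 36*x**3 - 14*x**2 - 4*x + 1.
Integrate each monomial from 0 to 5 using ∫_0^5 c·x^n dx = c·5^(n+1)/(n+1):
  ∫_0^5 u(x)^2 dx = ∫_0^5 (9*x^6 + 6*x^5 - 5*x^4 - 8*x^3 - x^2 + 2*x + 1) dx. Term by term:
    ∫_0^5 9*x^6 dx = 703125/7;  ∫_0^5 6*x^5 dx = 15625;  ∫_0^5 -5*x^4 dx = -3125;
    ∫_0^5 -8*x^3 dx = -1250;  ∫_0^5 -x^2 dx = -125/3;  ∫_0^5 2*x dx = 25;
    ∫_0^5 1 dx = 5.
  Sum: 703125/7 + 15625 − 3125 − 1250 − 125/3 + 25 + 5 = 2345380/21.
  ∫_0^5 u'(x)^2 dx = ∫_0^5 (81*x^4 + 36*x^3 - 14*x^2 - 4*x + 1) dx. Term by term:
    ∫_0^5 81*x^4 dx = 50625;  ∫_0^5 36*x^3 dx = 5625;  ∫_0^5 -14*x^2 dx = -1750/3;
    ∫_0^5 -4*x dx = -50;  ∫_0^5 1 dx = 5.
  Sum: 50625 + 5625 − 1750/3 − 50 + 5 = 166865/3.
Adding: ||u||_{H^1}^2 = 2345380/21 + 166865/3 = 1171145/7.


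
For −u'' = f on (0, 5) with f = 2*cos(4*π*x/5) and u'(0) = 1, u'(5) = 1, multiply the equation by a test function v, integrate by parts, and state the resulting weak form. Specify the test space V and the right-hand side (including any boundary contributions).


V = H^1(0, 5) (v unrestricted at boundary; u is determined up to an additive constant); weak form: ∫_0^5 u'v' dx = ∫_0^5 (2*cos(4*π*x/5)) v dx + v(5) − v(0) for all v ∈ V.

Multiply both sides by a test function v and integrate from 0 to 5:
  ∫_0^5 −u''(x) v(x) dx = ∫_0^5 f(x) v(x) dx.
Integrate the LHS by parts once:
  ∫_0^5 −u'' v dx = −[u'(x) v(x)]_0^5 + ∫_0^5 u'(x) v'(x) dx.
Thus ∫_0^5 u'(x) v'(x) dx = ∫_0^5 f(x) v(x) dx + [u'(x) v(x)]_0^5.
Choose V so that boundary terms are either known or forced to vanish.
u has inhomogeneous Neumann u'(0) = 1, u'(5) = 1. [u' v]_0^5 = (1)·v(5) − (1)·v(0) = v(5) − v(0). Take V = H^1(0, 5); boundary term becomes part of RHS.
Weak formulation: find u (satisfying any essential BC) such that ∫_0^5 u'(x) v'(x) dx = ∫_0^5 f v dx + v(5) − v(0) for all v ∈ V (Neumann data are natural BCs: they enter the RHS as boundary terms).
Substituting f(x) = 2*cos(4*π*x/5), the right-hand side is ∫_0^5 (2*cos(4*π*x/5)) v dx + v(5) − v(0).
Compatibility check (pure Neumann): taking v ≡ 1 ∈ V gives 0 = ∫_0^5 f dx + (1) − (1), i.e. ∫_0^5 f dx must equal u'(0) − u'(5) = 0. Indeed ∫_0^5 (2*cos(4*π*x/5)) dx = 0, so the data are compatible. The solution is then unique only up to an additive constant (fix it e.g. by requiring ∫_0^5 u dx = 0).


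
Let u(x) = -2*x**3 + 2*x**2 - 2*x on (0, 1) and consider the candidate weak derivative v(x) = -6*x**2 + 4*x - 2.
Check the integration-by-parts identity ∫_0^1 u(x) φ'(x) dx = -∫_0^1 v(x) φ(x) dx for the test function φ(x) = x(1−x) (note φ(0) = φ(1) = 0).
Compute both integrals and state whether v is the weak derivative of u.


LHS = 3/10, RHS = 3/10. Yes, v = u' weakly.

u(x) = -2*x**3 + 2*x**2 - 2*x, classical derivative u'(x) = -6*x**2 + 4*x - 2.
φ(x) = x(1−x), so φ'(x) = 1 - 2*x.
Note φ(0) = φ(1) = 0, so the boundary term u·φ vanishes.
LHS = ∫_0^1 u(x) φ'(x) dx = ∫_0^1 (4*x^4 - 6*x^3 + 6*x^2 - 2*x) dx. Term by term:
  ∫_0^1 4*x^4 dx = 4/5;  ∫_0^1 -6*x^3 dx = -3/2;  ∫_0^1 6*x^2 dx = 2;
  ∫_0^1 -2*x dx = -1.
Sum: 4/5 − 3/2 + 2 − 1 = 3/10.
So LHS = 3/10.
∫_0^1 v(x) φ(x) dx = ∫_0^1 (6*x^4 - 10*x^3 + 6*x^2 - 2*x) dx. Term by term:
  ∫_0^1 6*x^4 dx = 6/5;  ∫_0^1 -10*x^3 dx = -5/2;  ∫_0^1 6*x^2 dx = 2;
  ∫_0^1 -2*x dx = -1.
Sum: 6/5 − 5/2 + 2 − 1 = -3/10.
So RHS = -∫_0^1 v(x) φ(x) dx = 3/10.
LHS = RHS, so the identity holds for this test φ.
Moreover u is smooth here and v(x) = u'(x) = -6*x**2 + 4*x - 2 pointwise, so the identity holds for every test function. Hence v is the weak derivative of u.


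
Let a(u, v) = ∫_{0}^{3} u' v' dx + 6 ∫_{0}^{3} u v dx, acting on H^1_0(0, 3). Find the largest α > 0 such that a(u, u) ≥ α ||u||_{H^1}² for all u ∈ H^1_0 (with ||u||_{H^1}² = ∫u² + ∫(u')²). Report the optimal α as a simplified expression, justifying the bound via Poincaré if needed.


α = 1

Coercivity of a(·,·) on H^1_0(0, 3) means a(u, u) ≥ α ||u||_{H^1}² for every u ∈ H^1_0.
The interval has length L = 3, and Poincaré/coercivity depend only on L. Here a(u, u) = ∫(u')² + (6)·∫u².
Here c = 6 ≥ 1, so a(u,u) = ∫(u')² + c∫u² ≥ ∫(u')² + ∫u² = ||u||_{H^1}², i.e. α = 1 works. No larger α is possible: a(u,u) ≥ α||u||_{H^1}² means (1−α)∫(u')² ≥ (α−c)∫u², and for the modes u_n = sin(nπ(x−x₀)/L) (x₀ the left endpoint) one has ∫u_n²/∫(u_n')² = (L/(nπ))² → 0, so a(u_n,u_n)/||u_n||_{H^1}² → 1. Hence the optimal constant is α = 1.
Therefore α = 1.


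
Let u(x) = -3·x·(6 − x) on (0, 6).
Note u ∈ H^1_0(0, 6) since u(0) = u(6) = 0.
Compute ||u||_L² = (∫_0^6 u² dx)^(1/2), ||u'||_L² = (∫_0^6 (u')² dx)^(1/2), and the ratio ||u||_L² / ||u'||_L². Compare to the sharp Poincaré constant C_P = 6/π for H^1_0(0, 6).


||u||_L² / ||u'||_L² = 3*sqrt(10)/5 < C_P = 6/π.

u(x) = -3·x·(6 − x), so u'(x) = 6*x - 18.
u(x) = -3·x·(6 − x) vanishes at x = 0 and x = 6, so u ∈ H^1_0(0, 6). Differentiate via the product rule and integrate the resulting polynomials term by term.
  ∫_0^6 u² dx = ∫_0^6 (9*x^4 - 108*x^3 + 324*x^2) dx. Term by term:
    ∫_0^6 9*x^4 dx = 69984/5;  ∫_0^6 -108*x^3 dx = -34992;  ∫_0^6 324*x^2 dx = 23328.
  Sum: 69984/5 − 34992 + 23328 = 11664/5.
  ∫_0^6 (u')² dx = ∫_0^6 (36*x^2 - 216*x + 324) dx. Term by term:
    ∫_0^6 36*x^2 dx = 2592;  ∫_0^6 -216*x dx = -3888;  ∫_0^6 324 dx = 1944.
  Sum: 2592 − 3888 + 1944 = 648.
∫_0^6 u² dx = 11664/5, so ||u||_L² = 108*sqrt(5)/5.
∫_0^6 (u')² dx = 648, so ||u'||_L² = 18*sqrt(2).
Ratio ||u||_L² / ||u'||_L² = 3*sqrt(10)/5.
Sharp Poincaré constant on H^1_0(0, 6) is C_P = L/π = 6/π, achieved by sin(π/6·x).
A polynomial bump cannot attain the sharp Poincaré constant (only the first sine eigenfunction does), so the ratio is strictly less than C_P, consistent with ||u||_L² ≤ C_P ||u'||_L².


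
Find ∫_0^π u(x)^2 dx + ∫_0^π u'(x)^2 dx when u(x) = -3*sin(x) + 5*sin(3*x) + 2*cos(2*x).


||u||_{H^1(0,π)}^2 = 160 + 144*π

u'(x) = -4*sin(2*x) - 3*cos(x) + 15*cos(3*x).
Expand u² and (u')² and integrate term by term on (0, π), using: for integers n ≥ 1, ∫_0^π sin²(nx) dx = ∫_0^π cos²(nx) dx = π/2; for n ≠ n', ∫_0^π sin(nx)sin(n'x) dx = ∫_0^π cos(nx)cos(n'x) dx = 0; and by product-to-sum, ∫_0^π sin(nx)cos(n'x) dx = ½∫_0^π [sin((n+n')x) + sin((n−n')x)] dx, which is 0 when n+n' is even and 2n/(n²−n'²) when n+n' is odd (it need not vanish on (0, π)).
  u² squared terms: (-3)²·∫sin(x)² dx = 9·π/2 = 9*π/2;  (2)²·∫cos(2x)² dx = 4·π/2 = 2*π;  (5)²·∫sin(3x)² dx = 25·π/2 = 25*π/2.
  u² cross terms: 2·(-3)·(2)·∫sin(x)·cos(2x) dx = -12·(-2/3) = 8;  2·(-3)·(5)·∫sin(x)·sin(3x) dx = -30·(0) = 0;  2·(2)·(5)·∫cos(2x)·sin(3x) dx = 20·(6/5) = 24.
  So ∫_0^π u² dx = 9*π/2 + 2*π + 25*π/2 + 8 + 0 + 24 = 32 + 19*π.
  (u')² squared terms: (-4)²·∫sin(2x)² dx = 16·π/2 = 8*π;  (-3)²·∫cos(x)² dx = 9·π/2 = 9*π/2;  (15)²·∫cos(3x)² dx = 225·π/2 = 225*π/2.
  (u')² cross terms: 2·(-4)·(-3)·∫sin(2x)·cos(x) dx = 24·(4/3) = 32;  2·(-4)·(15)·∫sin(2x)·cos(3x) dx = -120·(-4/5) = 96;  2·(-3)·(15)·∫cos(x)·cos(3x) dx = -90·(0) = 0.
  So ∫_0^π (u')² dx = 8*π + 9*π/2 + 225*π/2 + 32 + 96 + 0 = 128 + 125*π.
||u||_{H^1}^2 = (32 + 19*π) + (128 + 125*π) = 160 + 144*π.


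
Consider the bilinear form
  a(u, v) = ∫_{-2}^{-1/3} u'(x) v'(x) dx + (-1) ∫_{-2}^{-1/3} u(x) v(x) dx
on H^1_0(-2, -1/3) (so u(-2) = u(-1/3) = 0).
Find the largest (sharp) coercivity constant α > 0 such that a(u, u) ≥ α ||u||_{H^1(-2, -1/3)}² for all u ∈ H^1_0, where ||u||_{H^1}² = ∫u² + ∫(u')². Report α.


α = (-25 + 9*π^2)/(25 + 9*π^2)

Coercivity of a(·,·) on H^1_0(-2, -1/3) means a(u, u) ≥ α ||u||_{H^1}² for every u ∈ H^1_0.
The interval has length L = 5/3, and Poincaré/coercivity depend only on L. Here a(u, u) = ∫(u')² + (-1)·∫u².
Here c = -1 < 0 with |c| < (π/L)² = 9*π^2/25, so coercivity still holds. The condition a(u,u) ≥ α||u||_{H^1}² reads (1−α)∫(u')² ≥ (α−c)∫u². Any admissible α is ≤ 1 (rapidly oscillating u have ∫u²/∫(u')² → 0), and α = 1 would force 0 ≥ (1−c)∫u², impossible since c < 1; so 1−α > 0. By the sharp Poincaré inequality on H^1_0 of an interval of length L, ∫(u')² ≥ (π/L)²∫u² with equality for the first sine mode sin(π(x−x₀)/L) (x₀ the left endpoint), so the inequality holds for all u iff (1−α)(π/L)² ≥ α − c, i.e. α ≤ ((π/L)² + c)/((π/L)² + 1) = (1 + c(L/π)²)/(1 + (L/π)²). (Direct route, valid since c ≤ 0: Poincaré gives c∫u² ≥ c(L/π)²∫(u')², so a(u,u) ≥ (1 + c(L/π)²)∫(u')², while ||u||_{H^1}² ≤ (1 + (L/π)²)∫(u')²; dividing yields the same α.) With (π/L)² = 9*π^2/25 and c = -1, the largest admissible constant is α = ((π/L)² + c)/((π/L)² + 1).
Simplifying, α = (-25 + 9*π^2)/(25 + 9*π^2).


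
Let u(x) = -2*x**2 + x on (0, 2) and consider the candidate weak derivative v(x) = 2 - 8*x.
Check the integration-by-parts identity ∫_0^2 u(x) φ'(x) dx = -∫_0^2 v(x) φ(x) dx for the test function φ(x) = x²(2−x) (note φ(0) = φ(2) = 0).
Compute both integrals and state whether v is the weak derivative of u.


LHS = 76/15, RHS = 152/15. No, v is not the weak derivative of u.

u(x) = -2*x**2 + x, classical derivative u'(x) = 1 - 4*x.
φ(x) = x²(2−x), so φ'(x) = x*(4 - 3*x).
Note φ(0) = φ(2) = 0, so the boundary term u·φ vanishes.
LHS = ∫_0^2 u(x) φ'(x) dx = ∫_0^2 (6*x^4 - 11*x^3 + 4*x^2) dx. Term by term:
  ∫_0^2 6*x^4 dx = 192/5;  ∫_0^2 -11*x^3 dx = -44;  ∫_0^2 4*x^2 dx = 32/3.
Sum: 192/5 − 44 + 32/3 = 76/15.
So LHS = 76/15.
∫_0^2 v(x) φ(x) dx = ∫_0^2 (8*x^4 - 18*x^3 + 4*x^2) dx. Term by term:
  ∫_0^2 8*x^4 dx = 256/5;  ∫_0^2 -18*x^3 dx = -72;  ∫_0^2 4*x^2 dx = 32/3.
Sum: 256/5 − 72 + 32/3 = -152/15.
So RHS = -∫_0^2 v(x) φ(x) dx = 152/15.
LHS − RHS = -76/15 ≠ 0, so the identity fails.
(For a valid weak derivative the identity must hold for EVERY test function, in particular this one. The failure shows v is NOT the weak derivative of u.)
Correct weak derivative would be u'(x) = 1 - 4*x.


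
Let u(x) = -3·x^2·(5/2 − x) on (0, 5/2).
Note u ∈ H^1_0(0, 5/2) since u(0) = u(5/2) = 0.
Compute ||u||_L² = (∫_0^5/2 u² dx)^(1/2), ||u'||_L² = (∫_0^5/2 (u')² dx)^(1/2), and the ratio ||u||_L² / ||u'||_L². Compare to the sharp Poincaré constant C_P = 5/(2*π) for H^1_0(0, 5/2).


||u||_L² / ||u'||_L² = 5*sqrt(14)/28 < C_P = 5/(2*π).

u(x) = -3·x^2·(5/2 − x), so u'(x) = 3*x*(3*x - 5).
u(x) = -3·x^2·(5/2 − x) vanishes at x = 0 and x = 5/2, so u ∈ H^1_0(0, 5/2). Differentiate via the product rule and integrate the resulting polynomials term by term.
  ∫_0^5/2 u² dx = ∫_0^5/2 (9*x^6 - 45*x^5 + 225*x^4/4) dx. Term by term:
    ∫_0^5/2 9*x^6 dx = 703125/896;  ∫_0^5/2 -45*x^5 dx = -234375/128;  ∫_0^5/2 225*x^4/4 dx = 140625/128.
  Sum: 703125/896 − 234375/128 + 140625/128 = 46875/896.
  ∫_0^5/2 (u')² dx = ∫_0^5/2 (81*x^4 - 270*x^3 + 225*x^2) dx. Term by term:
    ∫_0^5/2 81*x^4 dx = 50625/32;  ∫_0^5/2 -270*x^3 dx = -84375/32;  ∫_0^5/2 225*x^2 dx = 9375/8.
  Sum: 50625/32 − 84375/32 + 9375/8 = 1875/16.
∫_0^5/2 u² dx = 46875/896, so ||u||_L² = 125*sqrt(42)/112.
∫_0^5/2 (u')² dx = 1875/16, so ||u'||_L² = 25*sqrt(3)/4.
Ratio ||u||_L² / ||u'||_L² = 5*sqrt(14)/28.
Sharp Poincaré constant on H^1_0(0, 5/2) is C_P = L/π = 5/(2*π), achieved by sin(2*π/5·x).
A polynomial bump cannot attain the sharp Poincaré constant (only the first sine eigenfunction does), so the ratio is strictly less than C_P, consistent with ||u||_L² ≤ C_P ||u'||_L².


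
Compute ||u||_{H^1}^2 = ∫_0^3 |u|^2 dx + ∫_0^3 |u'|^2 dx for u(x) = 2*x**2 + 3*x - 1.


||u||_{H^1}^2 = 3687/5

The H^1 norm (squared) on an interval (0, L) is
  ||u||_{H^1}^2 = ∫_0^L u(x)^2 dx + ∫_0^L u'(x)^2 dx.
Compute u'(x) = 4*x + 3.
Then u(x)^2 = 4*x**4 + 12*x**3 + 5*x**2 - 6*x + 1 and u'(x)^2 = 16*x**2 + 24*x + 9.
Integrate each monomial from 0 to 3 using ∫_0^3 c·x^n dx = c·3^(n+1)/(n+1):
  ∫_0^3 u(x)^2 dx = ∫_0^3 (4*x^4 + 12*x^3 + 5*x^2 - 6*x + 1) dx. Term by term:
    ∫_0^3 4*x^4 dx = 972/5;  ∫_0^3 12*x^3 dx = 243;  ∫_0^3 5*x^2 dx = 45;
    ∫_0^3 -6*x dx = -27;  ∫_0^3 1 dx = 3.
  Sum: 972/5 + 243 + 45 − 27 + 3 = 2292/5.
  ∫_0^3 u'(x)^2 dx = ∫_0^3 (16*x^2 + 24*x + 9) dx. Term by term:
    ∫_0^3 16*x^2 dx = 144;  ∫_0^3 24*x dx = 108;  ∫_0^3 9 dx = 27.
  Sum: 144 + 108 + 27 = 279.
Adding: ||u||_{H^1}^2 = 2292/5 + 279 = 3687/5.


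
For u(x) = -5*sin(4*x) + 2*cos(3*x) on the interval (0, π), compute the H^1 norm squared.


||u||_{H^1(0,π)}^2 = -1600/7 + 465*π/2

u'(x) = -6*sin(3*x) - 20*cos(4*x).
Expand u² and (u')² and integrate term by term on (0, π), using: for integers n ≥ 1, ∫_0^π sin²(nx) dx = ∫_0^π cos²(nx) dx = π/2; for n ≠ n', ∫_0^π sin(nx)sin(n'x) dx = ∫_0^π cos(nx)cos(n'x) dx = 0; and by product-to-sum, ∫_0^π sin(nx)cos(n'x) dx = ½∫_0^π [sin((n+n')x) + sin((n−n')x)] dx, which is 0 when n+n' is even and 2n/(n²−n'²) when n+n' is odd (it need not vanish on (0, π)).
  u² squared terms: (-5)²·∫sin(4x)² dx = 25·π/2 = 25*π/2;  (2)²·∫cos(3x)² dx = 4·π/2 = 2*π.
  u² cross terms: 2·(-5)·(2)·∫sin(4x)·cos(3x) dx = -20·(8/7) = -160/7.
  So ∫_0^π u² dx = 25*π/2 + 2*π − 160/7 = -160/7 + 29*π/2.
  (u')² squared terms: (-20)²·∫cos(4x)² dx = 400·π/2 = 200*π;  (-6)²·∫sin(3x)² dx = 36·π/2 = 18*π.
  (u')² cross terms: 2·(-20)·(-6)·∫cos(4x)·sin(3x) dx = 240·(-6/7) = -1440/7.
  So ∫_0^π (u')² dx = 200*π + 18*π − 1440/7 = -1440/7 + 218*π.
||u||_{H^1}^2 = (-160/7 + 29*π/2) + (-1440/7 + 218*π) = -1600/7 + 465*π/2.


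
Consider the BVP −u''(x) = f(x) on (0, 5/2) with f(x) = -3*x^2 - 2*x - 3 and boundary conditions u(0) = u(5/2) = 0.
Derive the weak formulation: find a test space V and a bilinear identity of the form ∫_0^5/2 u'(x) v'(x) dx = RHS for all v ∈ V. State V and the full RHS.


V = H^1_0(0, 5/2) (so v(0) = v(5/2) = 0); weak form: ∫_0^5/2 u'v' dx = ∫_0^5/2 (-3*x^2 - 2*x - 3) v dx for all v ∈ V.

Multiply both sides by a test function v and integrate from 0 to 5/2:
  ∫_0^5/2 −u''(x) v(x) dx = ∫_0^5/2 f(x) v(x) dx.
Integrate the LHS by parts once:
  ∫_0^5/2 −u'' v dx = −[u'(x) v(x)]_0^5/2 + ∫_0^5/2 u'(x) v'(x) dx.
Thus ∫_0^5/2 u'(x) v'(x) dx = ∫_0^5/2 f(x) v(x) dx + [u'(x) v(x)]_0^5/2.
Choose V so that boundary terms are either known or forced to vanish.
u is Dirichlet: u(0) = u(5/2) = 0. Let V = H^1_0(0, 5/2); then v(0) = v(5/2) = 0, and [u' v]_0^5/2 = 0.
Weak formulation: find u (satisfying any essential BC) such that ∫_0^5/2 u'(x) v'(x) dx = ∫_0^5/2 f v dx for all v ∈ V.
Substituting f(x) = -3*x^2 - 2*x - 3, the right-hand side is ∫_0^5/2 (-3*x^2 - 2*x - 3) v dx.


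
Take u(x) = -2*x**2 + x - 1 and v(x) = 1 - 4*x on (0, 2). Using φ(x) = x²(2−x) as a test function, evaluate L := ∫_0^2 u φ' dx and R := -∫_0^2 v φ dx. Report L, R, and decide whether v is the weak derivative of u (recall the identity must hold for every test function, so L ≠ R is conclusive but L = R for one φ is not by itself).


LHS = 76/15, RHS = 76/15. Yes, v = u' weakly.

u(x) = -2*x**2 + x - 1, classical derivative u'(x) = 1 - 4*x.
φ(x) = x²(2−x), so φ'(x) = x*(4 - 3*x).
Note φ(0) = φ(2) = 0, so the boundary term u·φ vanishes.
LHS = ∫_0^2 u(x) φ'(x) dx = ∫_0^2 (6*x^4 - 11*x^3 + 7*x^2 - 4*x) dx. Term by term:
  ∫_0^2 6*x^4 dx = 192/5;  ∫_0^2 -11*x^3 dx = -44;  ∫_0^2 7*x^2 dx = 56/3;
  ∫_0^2 -4*x dx = -8.
Sum: 192/5 − 44 + 56/3 − 8 = 76/15.
So LHS = 76/15.
∫_0^2 v(x) φ(x) dx = ∫_0^2 (4*x^4 - 9*x^3 + 2*x^2) dx. Term by term:
  ∫_0^2 4*x^4 dx = 128/5;  ∫_0^2 -9*x^3 dx = -36;  ∫_0^2 2*x^2 dx = 16/3.
Sum: 128/5 − 36 + 16/3 = -76/15.
So RHS = -∫_0^2 v(x) φ(x) dx = 76/15.
LHS = RHS, so the identity holds for this test φ.
Moreover u is smooth here and v(x) = u'(x) = 1 - 4*x pointwise, so the identity holds for every test function. Hence v is the weak derivative of u.


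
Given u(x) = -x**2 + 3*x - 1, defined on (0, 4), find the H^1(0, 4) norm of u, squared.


||u||_{H^1}^2 = 184/5

The H^1 norm (squared) on an interval (0, L) is
  ||u||_{H^1}^2 = ∫_0^L u(x)^2 dx + ∫_0^L u'(x)^2 dx.
Compute u'(x) = 3 - 2*x.
Then u(x)^2 = x**4 - 6*x**3 + 11*x**2 - 6*x + 1 and u'(x)^2 = 4*x**2 - 12*x + 9.
Integrate each monomial from 0 to 4 using ∫_0^4 c·x^n dx = c·4^(n+1)/(n+1):
  ∫_0^4 u(x)^2 dx = ∫_0^4 (x^4 - 6*x^3 + 11*x^2 - 6*x + 1) dx. Term by term:
    ∫_0^4 x^4 dx = 1024/5;  ∫_0^4 -6*x^3 dx = -384;  ∫_0^4 11*x^2 dx = 704/3;
    ∫_0^4 -6*x dx = -48;  ∫_0^4 1 dx = 4.
  Sum: 1024/5 − 384 + 704/3 − 48 + 4 = 172/15.
  ∫_0^4 u'(x)^2 dx = ∫_0^4 (4*x^2 - 12*x + 9) dx. Term by term:
    ∫_0^4 4*x^2 dx = 256/3;  ∫_0^4 -12*x dx = -96;  ∫_0^4 9 dx = 36.
  Sum: 256/3 − 96 + 36 = 76/3.
Adding: ||u||_{H^1}^2 = 172/15 + 76/3 = 184/5.


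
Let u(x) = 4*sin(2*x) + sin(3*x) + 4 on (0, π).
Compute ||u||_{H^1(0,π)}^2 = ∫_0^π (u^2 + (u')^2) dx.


||u||_{H^1(0,π)}^2 = 16/3 + 61*π

u'(x) = 8*cos(2*x) + 3*cos(3*x).
Expand u² and (u')² and integrate term by term on (0, π), using: for integers n ≥ 1, ∫_0^π sin²(nx) dx = ∫_0^π cos²(nx) dx = π/2; for n ≠ n', ∫_0^π sin(nx)sin(n'x) dx = ∫_0^π cos(nx)cos(n'x) dx = 0; and by product-to-sum, ∫_0^π sin(nx)cos(n'x) dx = ½∫_0^π [sin((n+n')x) + sin((n−n')x)] dx, which is 0 when n+n' is even and 2n/(n²−n'²) when n+n' is odd (it need not vanish on (0, π)). For the constant mode: ∫_0^π 1 dx = π, ∫_0^π cos(nx) dx = 0, ∫_0^π sin(nx) dx = (1−(−1)^n)/n.
  u² squared terms: (4)²·∫1 dx = 16·π = 16*π;  (4)²·∫sin(2x)² dx = 16·π/2 = 8*π;  (1)²·∫sin(3x)² dx = 1·π/2 = π/2.
  u² cross terms: 2·(4)·(4)·∫1·sin(2x) dx = 32·(0) = 0;  2·(4)·(1)·∫1·sin(3x) dx = 8·(2/3) = 16/3;  2·(4)·(1)·∫sin(2x)·sin(3x) dx = 8·(0) = 0.
  So ∫_0^π u² dx = 16*π + 8*π + π/2 + 0 + 16/3 + 0 = 16/3 + 49*π/2.
  (u')² squared terms: (3)²·∫cos(3x)² dx = 9·π/2 = 9*π/2;  (8)²·∫cos(2x)² dx = 64·π/2 = 32*π.
  (u')² cross terms: 2·(3)·(8)·∫cos(3x)·cos(2x) dx = 48·(0) = 0.
  So ∫_0^π (u')² dx = 9*π/2 + 32*π + 0 = 73*π/2.
||u||_{H^1}^2 = (16/3 + 49*π/2) + (73*π/2) = 16/3 + 61*π.


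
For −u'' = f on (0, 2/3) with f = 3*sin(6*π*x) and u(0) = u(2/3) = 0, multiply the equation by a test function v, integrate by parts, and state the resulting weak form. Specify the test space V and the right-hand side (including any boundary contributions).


V = H^1_0(0, 2/3) (so v(0) = v(2/3) = 0); weak form: ∫_0^2/3 u'v' dx = ∫_0^2/3 (3*sin(6*π*x)) v dx for all v ∈ V.

Multiply both sides by a test function v and integrate from 0 to 2/3:
  ∫_0^2/3 −u''(x) v(x) dx = ∫_0^2/3 f(x) v(x) dx.
Integrate the LHS by parts once:
  ∫_0^2/3 −u'' v dx = −[u'(x) v(x)]_0^2/3 + ∫_0^2/3 u'(x) v'(x) dx.
Thus ∫_0^2/3 u'(x) v'(x) dx = ∫_0^2/3 f(x) v(x) dx + [u'(x) v(x)]_0^2/3.
Choose V so that boundary terms are either known or forced to vanish.
u is Dirichlet: u(0) = u(2/3) = 0. Let V = H^1_0(0, 2/3); then v(0) = v(2/3) = 0, and [u' v]_0^2/3 = 0.
Weak formulation: find u (satisfying any essential BC) such that ∫_0^2/3 u'(x) v'(x) dx = ∫_0^2/3 f v dx for all v ∈ V.
Substituting f(x) = 3*sin(6*π*x), the right-hand side is ∫_0^2/3 (3*sin(6*π*x)) v dx.


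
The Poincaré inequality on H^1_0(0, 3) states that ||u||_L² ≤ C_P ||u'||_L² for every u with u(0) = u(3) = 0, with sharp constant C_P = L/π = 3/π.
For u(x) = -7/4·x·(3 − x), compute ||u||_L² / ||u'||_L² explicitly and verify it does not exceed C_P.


||u||_L² / ||u'||_L² = 3*sqrt(10)/10 < C_P = 3/π.

u(x) = -7/4·x·(3 − x), so u'(x) = 7*x/2 - 21/4.
u(x) = -7/4·x·(3 − x) vanishes at x = 0 and x = 3, so u ∈ H^1_0(0, 3). Differentiate via the product rule and integrate the resulting polynomials term by term.
  ∫_0^3 u² dx = ∫_0^3 (49*x^4/16 - 147*x^3/8 + 441*x^2/16) dx. Term by term:
    ∫_0^3 49*x^4/16 dx = 11907/80;  ∫_0^3 -147*x^3/8 dx = -11907/32;  ∫_0^3 441*x^2/16 dx = 3969/16.
  Sum: 11907/80 − 11907/32 + 3969/16 = 3969/160.
  ∫_0^3 (u')² dx = ∫_0^3 (49*x^2/4 - 147*x/4 + 441/16) dx. Term by term:
    ∫_0^3 49*x^2/4 dx = 441/4;  ∫_0^3 -147*x/4 dx = -1323/8;  ∫_0^3 441/16 dx = 1323/16.
  Sum: 441/4 − 1323/8 + 1323/16 = 441/16.
∫_0^3 u² dx = 3969/160, so ||u||_L² = 63*sqrt(10)/40.
∫_0^3 (u')² dx = 441/16, so ||u'||_L² = 21/4.
Ratio ||u||_L² / ||u'||_L² = 3*sqrt(10)/10.
Sharp Poincaré constant on H^1_0(0, 3) is C_P = L/π = 3/π, achieved by sin(π/3·x).
A polynomial bump cannot attain the sharp Poincaré constant (only the first sine eigenfunction does), so the ratio is strictly less than C_P, consistent with ||u||_L² ≤ C_P ||u'||_L².


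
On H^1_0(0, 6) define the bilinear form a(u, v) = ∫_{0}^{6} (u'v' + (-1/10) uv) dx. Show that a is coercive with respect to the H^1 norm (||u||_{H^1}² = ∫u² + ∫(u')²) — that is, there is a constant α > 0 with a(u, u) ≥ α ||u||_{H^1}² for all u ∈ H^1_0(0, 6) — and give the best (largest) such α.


α = (-18/5 + π^2)/(π^2 + 36)

Coercivity of a(·,·) on H^1_0(0, 6) means a(u, u) ≥ α ||u||_{H^1}² for every u ∈ H^1_0.
The interval has length L = 6, and Poincaré/coercivity depend only on L. Here a(u, u) = ∫(u')² + (-1/10)·∫u².
Here c = -1/10 < 0 with |c| < (π/L)² = π^2/36, so coercivity still holds. The condition a(u,u) ≥ α||u||_{H^1}² reads (1−α)∫(u')² ≥ (α−c)∫u². Any admissible α is ≤ 1 (rapidly oscillating u have ∫u²/∫(u')² → 0), and α = 1 would force 0 ≥ (1−c)∫u², impossible since c < 1; so 1−α > 0. By the sharp Poincaré inequality on H^1_0 of an interval of length L, ∫(u')² ≥ (π/L)²∫u² with equality for the first sine mode sin(π(x−x₀)/L) (x₀ the left endpoint), so the inequality holds for all u iff (1−α)(π/L)² ≥ α − c, i.e. α ≤ ((π/L)² + c)/((π/L)² + 1) = (1 + c(L/π)²)/(1 + (L/π)²). (Direct route, valid since c ≤ 0: Poincaré gives c∫u² ≥ c(L/π)²∫(u')², so a(u,u) ≥ (1 + c(L/π)²)∫(u')², while ||u||_{H^1}² ≤ (1 + (L/π)²)∫(u')²; dividing yields the same α.) With (π/L)² = π^2/36 and c = -1/10, the largest admissible constant is α = ((π/L)² + c)/((π/L)² + 1).
Simplifying, α = (-18/5 + π^2)/(π^2 + 36).


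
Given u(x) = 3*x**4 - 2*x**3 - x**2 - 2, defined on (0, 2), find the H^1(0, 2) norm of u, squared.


||u||_{H^1}^2 = 43448/35

The H^1 norm (squared) on an interval (0, L) is
  ||u||_{H^1}^2 = ∫_0^L u(x)^2 dx + ∫_0^L u'(x)^2 dx.
Compute u'(x) = 12*x**3 - 6*x**2 - 2*x.
Then u(x)^2 = 9*x**8 - 12*x**7 - 2*x**6 + 4*x**5 - 11*x**4 + 8*x**3 + 4*x**2 + 4 and u'(x)^2 = 144*x**6 - 144*x**5 - 12*x**4 + 24*x**3 + 4*x**2.
Integrate each monomial from 0 to 2 using ∫_0^2 c·x^n dx = c·2^(n+1)/(n+1):
  ∫_0^2 u(x)^2 dx = ∫_0^2 (9*x^8 - 12*x^7 - 2*x^6 + 4*x^5 - 11*x^4 + 8*x^3 + 4*x^2 + 4) dx. Term by term:
    ∫_0^2 9*x^8 dx = 512;  ∫_0^2 -12*x^7 dx = -384;  ∫_0^2 -2*x^6 dx = -256/7;
    ∫_0^2 4*x^5 dx = 128/3;  ∫_0^2 -11*x^4 dx = -352/5;  ∫_0^2 8*x^3 dx = 32;
    ∫_0^2 4*x^2 dx = 32/3;  ∫_0^2 4 dx = 8.
  Sum: 512 − 384 − 256/7 + 128/3 − 352/5 + 32 + 32/3 + 8 = 12008/105.
  ∫_0^2 u'(x)^2 dx = ∫_0^2 (144*x^6 - 144*x^5 - 12*x^4 + 24*x^3 + 4*x^2) dx. Term by term:
    ∫_0^2 144*x^6 dx = 18432/7;  ∫_0^2 -144*x^5 dx = -1536;  ∫_0^2 -12*x^4 dx = -384/5;
    ∫_0^2 24*x^3 dx = 96;  ∫_0^2 4*x^2 dx = 32/3.
  Sum: 18432/7 − 1536 − 384/5 + 96 + 32/3 = 118336/105.
Adding: ||u||_{H^1}^2 = 12008/105 + 118336/105 = 43448/35.


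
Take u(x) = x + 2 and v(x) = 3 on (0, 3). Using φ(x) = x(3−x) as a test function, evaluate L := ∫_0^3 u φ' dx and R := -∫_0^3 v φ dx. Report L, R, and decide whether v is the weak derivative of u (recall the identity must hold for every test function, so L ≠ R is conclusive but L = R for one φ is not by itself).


LHS = -9/2, RHS = -27/2. No, v is not the weak derivative of u.

u(x) = x + 2, classical derivative u'(x) = 1.
φ(x) = x(3−x), so φ'(x) = 3 - 2*x.
Note φ(0) = φ(3) = 0, so the boundary term u·φ vanishes.
LHS = ∫_0^3 u(x) φ'(x) dx = ∫_0^3 (-2*x^2 - x + 6) dx. Term by term:
  ∫_0^3 -2*x^2 dx = -18;  ∫_0^3 -x dx = -9/2;  ∫_0^3 6 dx = 18.
Sum: -18 − 9/2 + 18 = -9/2.
So LHS = -9/2.
∫_0^3 v(x) φ(x) dx = ∫_0^3 (-3*x^2 + 9*x) dx. Term by term:
  ∫_0^3 -3*x^2 dx = -27;  ∫_0^3 9*x dx = 81/2.
Sum: -27 + 81/2 = 27/2.
So RHS = -∫_0^3 v(x) φ(x) dx = -27/2.
LHS − RHS = 9 ≠ 0, so the identity fails.
(For a valid weak derivative the identity must hold for EVERY test function, in particular this one. The failure shows v is NOT the weak derivative of u.)
Correct weak derivative would be u'(x) = 1.


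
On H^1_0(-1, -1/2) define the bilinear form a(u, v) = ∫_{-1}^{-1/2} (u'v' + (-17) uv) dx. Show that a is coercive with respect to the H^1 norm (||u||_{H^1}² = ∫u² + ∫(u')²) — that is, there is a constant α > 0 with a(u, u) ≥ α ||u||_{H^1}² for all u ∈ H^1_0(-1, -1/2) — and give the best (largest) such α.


α = (-17 + 4*π^2)/(1 + 4*π^2)

Coercivity of a(·,·) on H^1_0(-1, -1/2) means a(u, u) ≥ α ||u||_{H^1}² for every u ∈ H^1_0.
The interval has length L = 1/2, and Poincaré/coercivity depend only on L. Here a(u, u) = ∫(u')² + (-17)·∫u².
Here c = -17 < 0 with |c| < (π/L)² = 4*π^2, so coercivity still holds. The condition a(u,u) ≥ α||u||_{H^1}² reads (1−α)∫(u')² ≥ (α−c)∫u². Any admissible α is ≤ 1 (rapidly oscillating u have ∫u²/∫(u')² → 0), and α = 1 would force 0 ≥ (1−c)∫u², impossible since c < 1; so 1−α > 0. By the sharp Poincaré inequality on H^1_0 of an interval of length L, ∫(u')² ≥ (π/L)²∫u² with equality for the first sine mode sin(π(x−x₀)/L) (x₀ the left endpoint), so the inequality holds for all u iff (1−α)(π/L)² ≥ α − c, i.e. α ≤ ((π/L)² + c)/((π/L)² + 1) = (1 + c(L/π)²)/(1 + (L/π)²). (Direct route, valid since c ≤ 0: Poincaré gives c∫u² ≥ c(L/π)²∫(u')², so a(u,u) ≥ (1 + c(L/π)²)∫(u')², while ||u||_{H^1}² ≤ (1 + (L/π)²)∫(u')²; dividing yields the same α.) With (π/L)² = 4*π^2 and c = -17, the largest admissible constant is α = ((π/L)² + c)/((π/L)² + 1).
Simplifying, α = (-17 + 4*π^2)/(1 + 4*π^2).


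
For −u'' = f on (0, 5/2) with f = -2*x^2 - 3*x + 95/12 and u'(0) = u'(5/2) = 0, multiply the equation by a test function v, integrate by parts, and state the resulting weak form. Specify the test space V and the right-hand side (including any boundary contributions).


V = H^1(0, 5/2) (no boundary constraint on v; u is determined up to an additive constant); weak form: ∫_0^5/2 u'v' dx = ∫_0^5/2 (-2*x^2 - 3*x + 95/12) v dx for all v ∈ V.

Multiply both sides by a test function v and integrate from 0 to 5/2:
  ∫_0^5/2 −u''(x) v(x) dx = ∫_0^5/2 f(x) v(x) dx.
Integrate the LHS by parts once:
  ∫_0^5/2 −u'' v dx = −[u'(x) v(x)]_0^5/2 + ∫_0^5/2 u'(x) v'(x) dx.
Thus ∫_0^5/2 u'(x) v'(x) dx = ∫_0^5/2 f(x) v(x) dx + [u'(x) v(x)]_0^5/2.
Choose V so that boundary terms are either known or forced to vanish.
u has homogeneous Neumann: u'(0) = u'(5/2) = 0. So [u' v]_0^5/2 = 0·v(5/2) − 0·v(0) = 0 for any v; take V = H^1(0, 5/2).
Weak formulation: find u (satisfying any essential BC) such that ∫_0^5/2 u'(x) v'(x) dx = ∫_0^5/2 f v dx for all v ∈ V (homogeneous Neumann, so boundary terms vanish).
Substituting f(x) = -2*x^2 - 3*x + 95/12, the right-hand side is ∫_0^5/2 (-2*x^2 - 3*x + 95/12) v dx.
Compatibility check (pure Neumann): taking v ≡ 1 ∈ V gives 0 = ∫_0^5/2 f dx + (0) − (0), i.e. ∫_0^5/2 f dx must equal u'(0) − u'(5/2) = 0. Indeed ∫_0^5/2 (-2*x^2 - 3*x + 95/12) dx = 0, so the data are compatible. The solution is then unique only up to an additive constant (fix it e.g. by requiring ∫_0^5/2 u dx = 0).
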